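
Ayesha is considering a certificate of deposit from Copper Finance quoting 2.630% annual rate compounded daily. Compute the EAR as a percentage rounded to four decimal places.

2.6648%

EAR = (1 + 0.02630/365)^365 − 1.
= (1 + 0.000072)^365 − 1 = 1.026648 − 1 = 2.6648%.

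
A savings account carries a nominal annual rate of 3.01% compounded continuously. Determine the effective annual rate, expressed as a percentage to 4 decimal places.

With continuous compounding, EAR = e^0.0301 − 1.
e^0.0301 = 1.030558, so EAR = 0.030558 = 3.0558%.

3.0558%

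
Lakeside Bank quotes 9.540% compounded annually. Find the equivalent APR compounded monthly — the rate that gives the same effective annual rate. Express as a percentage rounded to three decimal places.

Compounded annually, EAR = nominal = 0.095400.
Solve (1 + r/12)^12 = 1.095400: r/12 = 1.095400^(1/12) − 1 = 0.007622, so r = 0.091466 = 9.147%.

9.147%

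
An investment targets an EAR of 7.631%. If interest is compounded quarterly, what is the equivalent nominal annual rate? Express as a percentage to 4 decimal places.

7.4219%

(1 + r/4)^4 − 1 = 0.07631, so 1 + r/4 = 1.07631^(1/4).
r/4 = 0.018555, so r = 0.074219 = 7.4219%.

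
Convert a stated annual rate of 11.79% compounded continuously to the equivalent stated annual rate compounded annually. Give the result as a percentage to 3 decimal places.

12.513%

EAR under continuous compounding: e^0.1179 − 1 = 0.125132.
Compounded annually, the equivalent nominal rate is the EAR itself: 12.513%.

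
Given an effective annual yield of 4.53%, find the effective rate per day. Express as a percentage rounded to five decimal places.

0.01214%

The per-day rate i satisfies (1 + i)^365 = 1 + 0.0453.
i = 1.0453^(1/365) − 1 = 0.0001214 = 0.01214%.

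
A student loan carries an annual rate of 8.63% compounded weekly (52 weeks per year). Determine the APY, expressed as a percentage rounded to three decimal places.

EAR = (1 + 0.0863/52)^52 − 1.
= 1.090055 − 1 = 9.006%.

9.006%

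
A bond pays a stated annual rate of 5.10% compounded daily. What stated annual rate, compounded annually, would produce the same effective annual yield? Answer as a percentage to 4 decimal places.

5.2319%

EAR = (1 + 0.0510/365)^365 − 1 = 0.052319.
Compounded annually, the equivalent nominal rate is the EAR itself: 5.2319%.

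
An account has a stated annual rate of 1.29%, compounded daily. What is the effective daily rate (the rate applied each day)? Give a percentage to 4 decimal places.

With a nominal annual rate compounded daily, the periodic rate is the nominal rate divided by 365.
i = 0.0129 / 365 = 0.0000353 = 0.0035%.

0.0035%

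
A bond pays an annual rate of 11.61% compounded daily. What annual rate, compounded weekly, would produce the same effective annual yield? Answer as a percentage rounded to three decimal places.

EAR = (1 + 0.1161/365)^365 − 1 = 0.123087.
Solve (1 + r/52)^52 = 1.123087: r/52 = 1.123087^(1/52) − 1 = 0.002235, so r = 0.116211 = 11.621%.

11.621%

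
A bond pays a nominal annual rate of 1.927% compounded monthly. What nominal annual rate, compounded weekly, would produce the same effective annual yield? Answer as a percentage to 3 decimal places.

1.926%

EAR = (1 + 0.01927/12)^12 − 1 = 0.019441.
Solve (1 + r/52)^52 = 1.019441: r/52 = 1.019441^(1/52) − 1 = 0.000370, so r = 0.019258 = 1.926%.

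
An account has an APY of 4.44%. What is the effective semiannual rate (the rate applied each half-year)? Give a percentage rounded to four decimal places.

The per-half-year rate i satisfies (1 + i)^2 = 1 + 0.0444.
i = 1.0444^(1/2) − 1 = 0.0219589 = 2.1959%.

2.1959%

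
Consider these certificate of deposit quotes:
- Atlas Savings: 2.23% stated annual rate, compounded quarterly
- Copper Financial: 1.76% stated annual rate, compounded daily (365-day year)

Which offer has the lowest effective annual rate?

Atlas Savings: (1 + 0.0223/4)^4 − 1 = 2.249%
Copper Financial: (1 + 0.0176/365)^365 − 1 = 1.776%
The lowest effective annual rate is Copper Financial at 1.776%.

Copper Financial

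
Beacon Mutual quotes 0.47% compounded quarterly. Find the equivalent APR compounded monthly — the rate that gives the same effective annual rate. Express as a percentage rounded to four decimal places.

EAR = (1 + 0.0047/4)^4 − 1 = 0.004708.
Solve (1 + r/12)^12 = 1.004708: r/12 = 1.004708^(1/12) − 1 = 0.000392, so r = 0.004698 = 0.4698%.

0.4698%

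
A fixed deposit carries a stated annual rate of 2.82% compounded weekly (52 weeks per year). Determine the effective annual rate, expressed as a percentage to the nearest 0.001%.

EAR = (1 + 0.0282/52)^52 − 1.
= 1.028594 − 1 = 2.859%.

2.859%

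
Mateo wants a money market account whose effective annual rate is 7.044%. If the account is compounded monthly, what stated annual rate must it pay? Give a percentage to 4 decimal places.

6.8263%

(1 + r/12)^12 − 1 = 0.07044, so 1 + r/12 = 1.07044^(1/12).
r/12 = 0.005689, so r = 0.068263 = 6.8263%.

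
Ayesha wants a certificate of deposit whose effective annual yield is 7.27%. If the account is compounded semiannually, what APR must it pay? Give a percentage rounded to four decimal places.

7.1425%

(1 + r/2)^2 − 1 = 0.0727, so 1 + r/2 = 1.0727^(1/2).
r/2 = 0.035712, so r = 0.071425 = 7.1425%.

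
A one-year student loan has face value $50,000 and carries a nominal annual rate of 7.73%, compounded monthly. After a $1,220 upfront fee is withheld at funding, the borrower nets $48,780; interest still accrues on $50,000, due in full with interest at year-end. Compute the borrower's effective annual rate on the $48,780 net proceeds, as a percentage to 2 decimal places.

Amount owed after one year: 50,000 × (1 + 0.0773/12)^12 = 50,000 × 1.080098 = $54,004.92.
Effective rate on net proceeds: 54,004.92 / 48,780 − 1 = 0.107112 = 10.71%.

10.71%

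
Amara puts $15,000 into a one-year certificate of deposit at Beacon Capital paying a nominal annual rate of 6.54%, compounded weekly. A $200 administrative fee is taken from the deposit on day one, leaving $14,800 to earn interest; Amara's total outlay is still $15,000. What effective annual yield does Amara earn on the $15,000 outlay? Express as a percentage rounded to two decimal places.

Value after one year: 14,800 × (1 + 0.0654/52)^52 = 14,800 × 1.067542 = $15,799.62.
Effective yield on the $15,000 outlay: 15,799.62 / 15,000 − 1 = 0.053308 = 5.33%.

5.33%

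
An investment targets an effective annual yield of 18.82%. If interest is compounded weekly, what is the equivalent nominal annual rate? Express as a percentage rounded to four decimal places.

17.2726%

(1 + r/52)^52 − 1 = 0.1882, so 1 + r/52 = 1.1882^(1/52).
r/52 = 0.003322, so r = 0.172726 = 17.2726%.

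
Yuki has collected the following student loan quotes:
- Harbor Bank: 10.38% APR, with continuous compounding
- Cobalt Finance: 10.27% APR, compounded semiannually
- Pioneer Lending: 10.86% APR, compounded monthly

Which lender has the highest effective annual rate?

Pioneer Lending

Harbor Bank: e^0.1038 − 1 = 10.938%
Cobalt Finance: (1 + 0.1027/2)^2 − 1 = 10.534%
Pioneer Lending: (1 + 0.1086/12)^12 − 1 = 11.417%
The highest effective annual rate is Pioneer Lending at 11.417%.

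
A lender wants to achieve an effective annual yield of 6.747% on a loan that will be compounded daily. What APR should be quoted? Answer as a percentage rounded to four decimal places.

6.5297%

(1 + r/365)^365 − 1 = 0.06747, so 1 + r/365 = 1.06747^(1/365).
r/365 = 0.000179, so r = 0.065297 = 6.5297%.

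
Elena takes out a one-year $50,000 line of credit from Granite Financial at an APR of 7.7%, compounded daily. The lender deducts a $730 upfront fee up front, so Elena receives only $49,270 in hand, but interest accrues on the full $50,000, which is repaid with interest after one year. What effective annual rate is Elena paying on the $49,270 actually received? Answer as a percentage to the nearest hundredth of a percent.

9.60%

Amount owed after one year: 50,000 × (1 + 0.077/365)^365 = 50,000 × 1.080033 = $54,001.67.
Effective rate on net proceeds: 54,001.67 / 49,270 − 1 = 0.096035 = 9.60%.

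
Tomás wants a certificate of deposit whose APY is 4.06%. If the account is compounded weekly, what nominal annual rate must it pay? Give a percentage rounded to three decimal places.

(1 + r/52)^52 − 1 = 0.0406, so 1 + r/52 = 1.0406^(1/52).
r/52 = 0.000766, so r = 0.039813 = 3.981%.

3.981%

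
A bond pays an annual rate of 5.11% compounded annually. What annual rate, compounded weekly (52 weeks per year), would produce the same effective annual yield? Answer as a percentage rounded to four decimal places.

Compounded annually, EAR = nominal = 0.051100.
Solve (1 + r/52)^52 = 1.051100: r/52 = 1.051100^(1/52) − 1 = 0.000959, so r = 0.049861 = 4.9861%.

4.9861%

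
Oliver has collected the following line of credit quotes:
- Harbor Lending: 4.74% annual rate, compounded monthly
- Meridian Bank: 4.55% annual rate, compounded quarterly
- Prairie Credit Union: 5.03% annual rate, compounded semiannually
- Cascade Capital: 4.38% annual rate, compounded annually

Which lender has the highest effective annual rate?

Harbor Lending: (1 + 0.0474/12)^12 − 1 = 4.844%
Meridian Bank: (1 + 0.0455/4)^4 − 1 = 4.628%
Prairie Credit Union: (1 + 0.0503/2)^2 − 1 = 5.093%
Cascade Capital: compounded annually, EAR = 4.380%
The highest effective annual rate is Prairie Credit Union at 5.093%.

Prairie Credit Union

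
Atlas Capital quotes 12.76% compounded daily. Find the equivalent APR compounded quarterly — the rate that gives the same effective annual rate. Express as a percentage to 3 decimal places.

EAR = (1 + 0.1276/365)^365 − 1 = 0.136073.
Solve (1 + r/4)^4 = 1.136073: r/4 = 1.136073^(1/4) − 1 = 0.032409, so r = 0.129634 = 12.963%.

12.963%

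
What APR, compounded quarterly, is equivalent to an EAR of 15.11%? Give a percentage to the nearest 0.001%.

(1 + r/4)^4 − 1 = 0.1511, so 1 + r/4 = 1.1511^(1/4).
r/4 = 0.035806, so r = 0.143222 = 14.322%.

14.322%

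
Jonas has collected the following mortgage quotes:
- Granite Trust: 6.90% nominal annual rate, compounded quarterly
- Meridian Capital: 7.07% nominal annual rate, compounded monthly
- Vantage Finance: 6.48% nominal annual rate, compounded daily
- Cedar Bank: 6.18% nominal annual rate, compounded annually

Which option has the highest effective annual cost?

Granite Trust: (1 + 0.0690/4)^4 − 1 = 7.081%
Meridian Capital: (1 + 0.0707/12)^12 − 1 = 7.304%
Vantage Finance: (1 + 0.0648/365)^365 − 1 = 6.694%
Cedar Bank: compounded annually, EAR = 6.180%
The highest effective annual rate is Meridian Capital at 7.304%.

Meridian Capital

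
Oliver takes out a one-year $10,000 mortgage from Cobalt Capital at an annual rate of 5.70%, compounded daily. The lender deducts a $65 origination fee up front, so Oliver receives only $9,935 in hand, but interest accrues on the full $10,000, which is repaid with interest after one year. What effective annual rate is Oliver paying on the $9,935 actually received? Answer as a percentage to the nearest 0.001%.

Amount owed after one year: 10,000 × (1 + 0.0570/365)^365 = 10,000 × 1.058651 = $10,586.51.
Effective rate on net proceeds: 10,586.51 / 9,935 − 1 = 0.065577 = 6.558%.

6.558%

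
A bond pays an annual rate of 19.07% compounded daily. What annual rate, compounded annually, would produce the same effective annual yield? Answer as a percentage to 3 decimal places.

21.004%

EAR = (1 + 0.1907/365)^365 − 1 = 0.210036.
Compounded annually, the equivalent nominal rate is the EAR itself: 21.004%.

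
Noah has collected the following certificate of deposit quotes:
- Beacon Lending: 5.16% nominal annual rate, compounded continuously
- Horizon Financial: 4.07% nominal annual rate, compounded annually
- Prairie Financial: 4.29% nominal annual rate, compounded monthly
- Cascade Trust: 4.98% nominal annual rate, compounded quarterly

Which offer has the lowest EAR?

Horizon Financial

Beacon Lending: e^0.0516 − 1 = 5.295%
Horizon Financial: compounded annually, EAR = 4.070%
Prairie Financial: (1 + 0.0429/12)^12 − 1 = 4.375%
Cascade Trust: (1 + 0.0498/4)^4 − 1 = 5.074%
The lowest effective annual rate is Horizon Financial at 4.070%.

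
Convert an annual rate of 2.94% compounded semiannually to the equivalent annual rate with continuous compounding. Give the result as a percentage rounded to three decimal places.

EAR = (1 + 0.0294/2)^2 − 1 = 0.029616.
Equivalent continuous rate: r = ln(1 + 0.029616) = 0.029186 = 2.919%.

2.919%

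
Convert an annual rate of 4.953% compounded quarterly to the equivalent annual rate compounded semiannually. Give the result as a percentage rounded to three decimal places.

EAR = (1 + 0.04953/4)^4 − 1 = 0.050458.
Solve (1 + r/2)^2 = 1.050458: r/2 = 1.050458^(1/2) − 1 = 0.024918, so r = 0.049837 = 4.984%.

4.984%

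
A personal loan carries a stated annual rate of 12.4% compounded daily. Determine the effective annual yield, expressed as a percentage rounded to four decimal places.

13.1992%

EAR = (1 + 0.124/365)^365 − 1.
= 1.131992 − 1 = 13.1992%.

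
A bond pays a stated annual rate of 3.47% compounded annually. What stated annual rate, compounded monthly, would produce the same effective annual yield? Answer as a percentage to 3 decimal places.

3.416%

Compounded annually, EAR = nominal = 0.034700.
Solve (1 + r/12)^12 = 1.034700: r/12 = 1.034700^(1/12) − 1 = 0.002847, so r = 0.034160 = 3.416%.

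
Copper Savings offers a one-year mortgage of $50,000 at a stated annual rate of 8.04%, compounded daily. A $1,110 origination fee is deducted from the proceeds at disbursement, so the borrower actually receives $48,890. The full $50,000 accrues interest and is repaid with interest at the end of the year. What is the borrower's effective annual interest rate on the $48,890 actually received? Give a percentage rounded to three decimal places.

10.832%

Amount owed after one year: 50,000 × (1 + 0.0804/365)^365 = 50,000 × 1.083711 = $54,185.54.
Effective rate on net proceeds: 54,185.54 / 48,890 − 1 = 0.108315 = 10.832%.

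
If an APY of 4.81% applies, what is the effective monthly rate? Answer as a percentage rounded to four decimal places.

The per-month rate i satisfies (1 + i)^12 = 1 + 0.0481.
i = 1.0481^(1/12) − 1 = 0.0039226 = 0.3923%.

0.3923%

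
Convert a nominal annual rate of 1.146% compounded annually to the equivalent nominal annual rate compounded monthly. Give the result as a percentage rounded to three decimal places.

1.140%

Compounded annually, EAR = nominal = 0.011460.
Solve (1 + r/12)^12 = 1.011460: r/12 = 1.011460^(1/12) − 1 = 0.000950, so r = 0.011400 = 1.140%.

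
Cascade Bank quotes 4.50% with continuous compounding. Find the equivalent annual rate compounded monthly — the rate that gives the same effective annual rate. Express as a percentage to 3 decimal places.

4.508%

EAR under continuous compounding: e^0.0450 − 1 = 0.046028.
Solve (1 + r/12)^12 = 1.046028: r/12 = 1.046028^(1/12) − 1 = 0.003757, so r = 0.045084 = 4.508%.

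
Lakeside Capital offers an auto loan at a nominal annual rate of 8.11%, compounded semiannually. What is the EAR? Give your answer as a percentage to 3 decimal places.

EAR = (1 + 0.0811/2)^2 − 1.
= (1 + 0.040550)^2 − 1 = 1.082744 − 1 = 8.274%.

8.274%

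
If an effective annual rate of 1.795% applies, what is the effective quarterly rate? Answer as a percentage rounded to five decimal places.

0.44576%

The per-quarter rate i satisfies (1 + i)^4 = 1 + 0.01795.
i = 1.01795^(1/4) − 1 = 0.0044576 = 0.44576%.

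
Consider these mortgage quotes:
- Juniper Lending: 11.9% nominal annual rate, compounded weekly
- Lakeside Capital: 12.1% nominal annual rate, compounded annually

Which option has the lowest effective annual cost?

Juniper Lending: (1 + 0.119/52)^52 − 1 = 12.622%
Lakeside Capital: compounded annually, EAR = 12.100%
The lowest effective annual rate is Lakeside Capital at 12.100%.

Lakeside Capital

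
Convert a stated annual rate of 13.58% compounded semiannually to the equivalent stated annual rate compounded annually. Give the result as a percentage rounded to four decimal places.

EAR = (1 + 0.1358/2)^2 − 1 = 0.140410.
Compounded annually, the equivalent nominal rate is the EAR itself: 14.0410%.

14.0410%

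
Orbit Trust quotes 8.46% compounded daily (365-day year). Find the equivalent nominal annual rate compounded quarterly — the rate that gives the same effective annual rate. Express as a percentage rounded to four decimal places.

EAR = (1 + 0.0846/365)^365 − 1 = 0.088271.
Solve (1 + r/4)^4 = 1.088271: r/4 = 1.088271^(1/4) − 1 = 0.021373, so r = 0.085491 = 8.5491%.

8.5491%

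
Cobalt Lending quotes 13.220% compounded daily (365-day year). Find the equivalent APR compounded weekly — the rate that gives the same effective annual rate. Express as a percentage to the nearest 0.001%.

13.234%

EAR = (1 + 0.13220/365)^365 − 1 = 0.141309.
Solve (1 + r/52)^52 = 1.141309: r/52 = 1.141309^(1/52) − 1 = 0.002545, so r = 0.132344 = 13.234%.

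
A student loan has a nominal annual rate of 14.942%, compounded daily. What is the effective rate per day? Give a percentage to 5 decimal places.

With a nominal annual rate compounded daily, the periodic rate is the nominal rate divided by 365.
i = 0.14942 / 365 = 0.0004094 = 0.04094%.

0.04094%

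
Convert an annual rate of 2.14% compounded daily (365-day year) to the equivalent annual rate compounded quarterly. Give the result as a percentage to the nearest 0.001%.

2.146%

EAR = (1 + 0.0214/365)^365 − 1 = 0.021630.
Solve (1 + r/4)^4 = 1.021630: r/4 = 1.021630^(1/4) − 1 = 0.005364, so r = 0.021457 = 2.146%.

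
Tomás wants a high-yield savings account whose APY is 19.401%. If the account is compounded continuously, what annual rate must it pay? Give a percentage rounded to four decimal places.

17.7317%

Continuous: nominal r satisfies e^r − 1 = 0.19401.
r = ln(1 + 0.19401) = ln(1.19401) = 0.177317 = 17.7317%.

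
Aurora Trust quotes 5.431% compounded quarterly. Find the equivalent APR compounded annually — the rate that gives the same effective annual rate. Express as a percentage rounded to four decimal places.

EAR = (1 + 0.05431/4)^4 − 1 = 0.055426.
Compounded annually, the equivalent nominal rate is the EAR itself: 5.5426%.

5.5426%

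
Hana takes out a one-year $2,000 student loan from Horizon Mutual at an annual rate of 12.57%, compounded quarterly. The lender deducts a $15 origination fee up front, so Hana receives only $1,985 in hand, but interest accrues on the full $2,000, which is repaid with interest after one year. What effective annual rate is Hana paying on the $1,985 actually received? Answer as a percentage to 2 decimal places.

14.03%

Amount owed after one year: 2,000 × (1 + 0.1257/4)^4 = 2,000 × 1.131750 = $2,263.50.
Effective rate on net proceeds: 2,263.50 / 1,985 − 1 = 0.140303 = 14.03%.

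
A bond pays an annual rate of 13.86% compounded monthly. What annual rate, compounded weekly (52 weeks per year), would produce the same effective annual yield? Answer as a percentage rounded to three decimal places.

13.799%

EAR = (1 + 0.1386/12)^12 − 1 = 0.147753.
Solve (1 + r/52)^52 = 1.147753: r/52 = 1.147753^(1/52) − 1 = 0.002654, so r = 0.137988 = 13.799%.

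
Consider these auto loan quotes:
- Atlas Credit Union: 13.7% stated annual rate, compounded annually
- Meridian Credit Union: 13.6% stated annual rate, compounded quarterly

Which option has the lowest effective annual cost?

Atlas Credit Union

Atlas Credit Union: compounded annually, EAR = 13.700%
Meridian Credit Union: (1 + 0.136/4)^4 − 1 = 14.309%
The lowest effective annual rate is Atlas Credit Union at 13.700%.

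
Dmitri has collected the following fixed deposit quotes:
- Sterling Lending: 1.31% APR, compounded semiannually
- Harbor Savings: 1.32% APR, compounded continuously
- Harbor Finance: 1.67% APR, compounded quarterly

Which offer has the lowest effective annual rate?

Sterling Lending

Sterling Lending: (1 + 0.0131/2)^2 − 1 = 1.314%
Harbor Savings: e^0.0132 − 1 = 1.329%
Harbor Finance: (1 + 0.0167/4)^4 − 1 = 1.680%
The lowest effective annual rate is Sterling Lending at 1.314%.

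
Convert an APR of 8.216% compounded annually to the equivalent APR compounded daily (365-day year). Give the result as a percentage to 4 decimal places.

Compounded annually, EAR = nominal = 0.082160.
Solve (1 + r/365)^365 = 1.082160: r/365 = 1.082160^(1/365) − 1 = 0.000216, so r = 0.078968 = 7.8968%.

7.8968%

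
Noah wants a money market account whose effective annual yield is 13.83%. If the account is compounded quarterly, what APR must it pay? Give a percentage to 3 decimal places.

(1 + r/4)^4 − 1 = 0.1383, so 1 + r/4 = 1.1383^(1/4).
r/4 = 0.032914, so r = 0.131656 = 13.166%.

13.166%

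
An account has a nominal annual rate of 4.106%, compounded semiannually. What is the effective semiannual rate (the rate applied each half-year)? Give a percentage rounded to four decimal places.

With a nominal annual rate compounded semiannually, the periodic rate is the nominal rate divided by 2.
i = 0.04106 / 2 = 0.0205300 = 2.0530%.

2.0530%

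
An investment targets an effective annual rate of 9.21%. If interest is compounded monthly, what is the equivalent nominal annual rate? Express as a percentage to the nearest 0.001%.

(1 + r/12)^12 − 1 = 0.0921, so 1 + r/12 = 1.0921^(1/12).
r/12 = 0.007369, so r = 0.088427 = 8.843%.

8.843%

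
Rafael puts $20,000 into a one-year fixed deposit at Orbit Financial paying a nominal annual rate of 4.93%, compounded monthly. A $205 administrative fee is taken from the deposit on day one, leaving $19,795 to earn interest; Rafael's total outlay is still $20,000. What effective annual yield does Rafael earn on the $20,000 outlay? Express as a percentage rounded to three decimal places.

3.966%

Value after one year: 19,795 × (1 + 0.0493/12)^12 = 19,795 × 1.050429 = $20,793.25.
Effective yield on the $20,000 outlay: 20,793.25 / 20,000 − 1 = 0.039662 = 3.966%.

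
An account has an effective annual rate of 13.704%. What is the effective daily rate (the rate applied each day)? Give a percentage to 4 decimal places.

The per-day rate i satisfies (1 + i)^365 = 1 + 0.13704.
i = 1.13704^(1/365) − 1 = 0.0003519 = 0.0352%.

0.0352%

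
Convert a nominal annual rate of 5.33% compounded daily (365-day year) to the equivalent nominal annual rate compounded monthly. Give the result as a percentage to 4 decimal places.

EAR = (1 + 0.0533/365)^365 − 1 = 0.054742.
Solve (1 + r/12)^12 = 1.054742: r/12 = 1.054742^(1/12) − 1 = 0.004451, so r = 0.053415 = 5.3415%.

5.3415%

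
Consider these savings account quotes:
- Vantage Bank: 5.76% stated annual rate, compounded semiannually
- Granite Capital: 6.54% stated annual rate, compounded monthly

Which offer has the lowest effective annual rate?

Vantage Bank

Vantage Bank: (1 + 0.0576/2)^2 − 1 = 5.843%
Granite Capital: (1 + 0.0654/12)^12 − 1 = 6.740%
The lowest effective annual rate is Vantage Bank at 5.843%.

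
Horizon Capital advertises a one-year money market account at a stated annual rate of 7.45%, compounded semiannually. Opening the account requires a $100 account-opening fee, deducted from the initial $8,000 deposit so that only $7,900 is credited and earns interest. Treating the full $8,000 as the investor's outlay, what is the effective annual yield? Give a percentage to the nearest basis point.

6.24%

Value after one year: 7,900 × (1 + 0.0745/2)^2 = 7,900 × 1.075888 = $8,499.51.
Effective yield on the $8,000 outlay: 8,499.51 / 8,000 − 1 = 0.062439 = 6.24%.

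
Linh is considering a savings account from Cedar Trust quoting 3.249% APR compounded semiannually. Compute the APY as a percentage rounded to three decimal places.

3.275%

EAR = (1 + 0.03249/2)^2 − 1.
= 1.032754 − 1 = 3.275%.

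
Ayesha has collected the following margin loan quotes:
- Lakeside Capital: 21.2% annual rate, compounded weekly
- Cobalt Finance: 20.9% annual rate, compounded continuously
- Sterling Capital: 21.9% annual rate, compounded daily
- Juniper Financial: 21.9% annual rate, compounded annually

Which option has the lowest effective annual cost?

Lakeside Capital: (1 + 0.212/52)^52 − 1 = 23.562%
Cobalt Finance: e^0.209 − 1 = 23.244%
Sterling Capital: (1 + 0.219/365)^365 − 1 = 24.475%
Juniper Financial: compounded annually, EAR = 21.900%
The lowest effective annual rate is Juniper Financial at 21.900%.

Juniper Financial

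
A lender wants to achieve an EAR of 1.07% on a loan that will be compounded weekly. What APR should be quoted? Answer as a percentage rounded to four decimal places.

(1 + r/52)^52 − 1 = 0.0107, so 1 + r/52 = 1.0107^(1/52).
r/52 = 0.000205, so r = 0.010644 = 1.0644%.

1.0644%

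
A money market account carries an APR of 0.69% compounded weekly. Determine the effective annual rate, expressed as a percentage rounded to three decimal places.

EAR = (1 + 0.0069/52)^52 − 1.
= (1 + 0.000133)^52 − 1 = 1.006923 − 1 = 0.692%.

0.692%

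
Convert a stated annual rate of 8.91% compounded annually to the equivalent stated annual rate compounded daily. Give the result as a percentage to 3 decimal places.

Compounded annually, EAR = nominal = 0.089100.
Solve (1 + r/365)^365 = 1.089100: r/365 = 1.089100^(1/365) − 1 = 0.000234, so r = 0.085362 = 8.536%.

8.536%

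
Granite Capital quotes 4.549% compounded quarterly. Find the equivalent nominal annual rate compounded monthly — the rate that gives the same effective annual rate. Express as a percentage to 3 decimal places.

EAR = (1 + 0.04549/4)^4 − 1 = 0.046272.
Solve (1 + r/12)^12 = 1.046272: r/12 = 1.046272^(1/12) − 1 = 0.003777, so r = 0.045319 = 4.532%.

4.532%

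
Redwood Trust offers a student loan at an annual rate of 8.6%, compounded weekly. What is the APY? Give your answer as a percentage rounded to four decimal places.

EAR = (1 + 0.086/52)^52 − 1.
= (1 + 0.001654)^52 − 1 = 1.089729 − 1 = 8.9729%.

8.9729%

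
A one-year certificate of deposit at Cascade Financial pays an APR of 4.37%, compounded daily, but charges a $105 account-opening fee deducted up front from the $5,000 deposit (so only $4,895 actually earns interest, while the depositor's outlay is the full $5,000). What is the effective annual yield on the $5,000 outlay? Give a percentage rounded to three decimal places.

Value after one year: 4,895 × (1 + 0.0437/365)^365 = 4,895 × 1.044666 = $5,113.64.
Effective yield on the $5,000 outlay: 5,113.64 / 5,000 − 1 = 0.022728 = 2.273%.

2.273%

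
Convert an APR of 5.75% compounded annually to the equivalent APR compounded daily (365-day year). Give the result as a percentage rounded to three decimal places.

5.591%

Compounded annually, EAR = nominal = 0.057500.
Solve (1 + r/365)^365 = 1.057500: r/365 = 1.057500^(1/365) − 1 = 0.000153, so r = 0.055912 = 5.591%.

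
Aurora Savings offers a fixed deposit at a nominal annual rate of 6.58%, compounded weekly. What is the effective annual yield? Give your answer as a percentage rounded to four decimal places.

EAR = (1 + 0.0658/52)^52 − 1.
= (1 + 0.001265)^52 − 1 = 1.067969 − 1 = 6.7969%.

6.7969%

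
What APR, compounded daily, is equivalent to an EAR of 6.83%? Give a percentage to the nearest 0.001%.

(1 + r/365)^365 − 1 = 0.0683, so 1 + r/365 = 1.0683^(1/365).
r/365 = 0.000181, so r = 0.066075 = 6.607%.

6.607%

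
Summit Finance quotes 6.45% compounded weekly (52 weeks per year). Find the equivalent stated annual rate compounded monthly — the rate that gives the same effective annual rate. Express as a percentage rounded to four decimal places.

6.4633%

EAR = (1 + 0.0645/52)^52 − 1 = 0.066583.
Solve (1 + r/12)^12 = 1.066583: r/12 = 1.066583^(1/12) − 1 = 0.005386, so r = 0.064633 = 6.4633%.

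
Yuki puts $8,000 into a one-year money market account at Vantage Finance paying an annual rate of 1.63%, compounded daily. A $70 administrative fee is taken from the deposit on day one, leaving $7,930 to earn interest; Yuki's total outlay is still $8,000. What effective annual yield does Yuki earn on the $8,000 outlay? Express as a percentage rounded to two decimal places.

Value after one year: 7,930 × (1 + 0.0163/365)^365 = 7,930 × 1.016433 = $8,060.32.
Effective yield on the $8,000 outlay: 8,060.32 / 8,000 − 1 = 0.007539 = 0.75%.

0.75%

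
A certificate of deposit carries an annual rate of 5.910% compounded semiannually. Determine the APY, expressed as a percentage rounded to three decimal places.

5.997%

EAR = (1 + 0.05910/2)^2 − 1.
= (1 + 0.029550)^2 − 1 = 1.059973 − 1 = 5.997%.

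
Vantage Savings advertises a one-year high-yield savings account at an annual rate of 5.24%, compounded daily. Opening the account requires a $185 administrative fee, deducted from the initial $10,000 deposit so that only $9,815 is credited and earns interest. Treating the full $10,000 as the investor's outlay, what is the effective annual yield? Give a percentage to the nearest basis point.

3.43%

Value after one year: 9,815 × (1 + 0.0524/365)^365 = 9,815 × 1.053793 = $10,342.98.
Effective yield on the $10,000 outlay: 10,342.98 / 10,000 − 1 = 0.034298 = 3.43%.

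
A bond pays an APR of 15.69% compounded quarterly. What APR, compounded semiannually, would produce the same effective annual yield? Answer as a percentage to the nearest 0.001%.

EAR = (1 + 0.1569/4)^4 − 1 = 0.166375.
Solve (1 + r/2)^2 = 1.166375: r/2 = 1.166375^(1/2) − 1 = 0.079989, so r = 0.159977 = 15.998%.

15.998%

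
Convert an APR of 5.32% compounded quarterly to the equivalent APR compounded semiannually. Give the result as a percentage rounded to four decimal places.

5.3554%

EAR = (1 + 0.0532/4)^4 − 1 = 0.054271.
Solve (1 + r/2)^2 = 1.054271: r/2 = 1.054271^(1/2) − 1 = 0.026777, so r = 0.053554 = 5.3554%.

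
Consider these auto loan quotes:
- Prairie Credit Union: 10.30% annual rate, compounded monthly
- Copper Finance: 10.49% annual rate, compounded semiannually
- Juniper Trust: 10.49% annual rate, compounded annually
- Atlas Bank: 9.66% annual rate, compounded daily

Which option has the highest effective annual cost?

Prairie Credit Union

Prairie Credit Union: (1 + 0.1030/12)^12 − 1 = 10.800%
Copper Finance: (1 + 0.1049/2)^2 − 1 = 10.765%
Juniper Trust: compounded annually, EAR = 10.490%
Atlas Bank: (1 + 0.0966/365)^365 − 1 = 10.141%
The highest effective annual rate is Prairie Credit Union at 10.800%.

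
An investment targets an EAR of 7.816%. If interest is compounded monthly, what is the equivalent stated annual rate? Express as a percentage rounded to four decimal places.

7.5492%

(1 + r/12)^12 − 1 = 0.07816, so 1 + r/12 = 1.07816^(1/12).
r/12 = 0.006291, so r = 0.075492 = 7.5492%.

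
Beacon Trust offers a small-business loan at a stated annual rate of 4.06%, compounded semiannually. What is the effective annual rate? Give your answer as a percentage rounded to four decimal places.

EAR = (1 + 0.0406/2)^2 − 1.
= (1 + 0.020300)^2 − 1 = 1.041012 − 1 = 4.1012%.

4.1012%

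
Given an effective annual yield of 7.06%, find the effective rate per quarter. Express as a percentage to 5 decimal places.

The per-quarter rate i satisfies (1 + i)^4 = 1 + 0.0706.
i = 1.0706^(1/4) − 1 = 0.0172011 = 1.72011%.

1.72011%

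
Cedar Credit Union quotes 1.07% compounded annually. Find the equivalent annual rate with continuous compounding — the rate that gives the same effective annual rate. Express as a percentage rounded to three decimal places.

1.064%

Compounded annually, EAR = nominal = 0.010700.
Equivalent continuous rate: r = ln(1 + 0.010700) = 0.010643 = 1.064%.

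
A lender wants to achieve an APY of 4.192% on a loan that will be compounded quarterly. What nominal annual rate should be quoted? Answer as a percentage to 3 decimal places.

4.128%

(1 + r/4)^4 − 1 = 0.04192, so 1 + r/4 = 1.04192^(1/4).
r/4 = 0.010319, so r = 0.041277 = 4.128%.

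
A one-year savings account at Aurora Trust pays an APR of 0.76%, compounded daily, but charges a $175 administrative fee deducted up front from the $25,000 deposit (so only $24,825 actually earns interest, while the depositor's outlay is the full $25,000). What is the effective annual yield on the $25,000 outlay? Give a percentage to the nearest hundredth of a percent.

Value after one year: 24,825 × (1 + 0.0076/365)^365 = 24,825 × 1.007629 = $25,014.39.
Effective yield on the $25,000 outlay: 25,014.39 / 25,000 − 1 = 0.000575 = 0.06%.

0.06%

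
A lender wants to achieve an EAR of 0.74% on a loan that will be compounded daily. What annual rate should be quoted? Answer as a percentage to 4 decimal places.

(1 + r/365)^365 − 1 = 0.0074, so 1 + r/365 = 1.0074^(1/365).
r/365 = 0.000020, so r = 0.007373 = 0.7373%.

0.7373%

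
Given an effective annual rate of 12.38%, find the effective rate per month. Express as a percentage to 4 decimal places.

The per-month rate i satisfies (1 + i)^12 = 1 + 0.1238.
i = 1.1238^(1/12) − 1 = 0.0097738 = 0.9774%.

0.9774%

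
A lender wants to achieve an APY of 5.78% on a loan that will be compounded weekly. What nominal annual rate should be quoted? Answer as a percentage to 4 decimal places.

(1 + r/52)^52 − 1 = 0.0578, so 1 + r/52 = 1.0578^(1/52).
r/52 = 0.001081, so r = 0.056222 = 5.6222%.

5.6222%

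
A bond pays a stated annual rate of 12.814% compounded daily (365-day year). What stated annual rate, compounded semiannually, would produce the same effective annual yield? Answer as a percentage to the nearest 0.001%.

EAR = (1 + 0.12814/365)^365 − 1 = 0.136687.
Solve (1 + r/2)^2 = 1.136687: r/2 = 1.136687^(1/2) − 1 = 0.066155, so r = 0.132310 = 13.231%.

13.231%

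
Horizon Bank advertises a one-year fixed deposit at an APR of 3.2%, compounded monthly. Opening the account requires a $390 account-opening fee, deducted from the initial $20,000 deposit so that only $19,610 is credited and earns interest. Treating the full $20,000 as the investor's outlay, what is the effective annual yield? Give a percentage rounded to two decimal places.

1.23%

Value after one year: 19,610 × (1 + 0.032/12)^12 = 19,610 × 1.032474 = $20,246.81.
Effective yield on the $20,000 outlay: 20,246.81 / 20,000 − 1 = 0.012340 = 1.23%.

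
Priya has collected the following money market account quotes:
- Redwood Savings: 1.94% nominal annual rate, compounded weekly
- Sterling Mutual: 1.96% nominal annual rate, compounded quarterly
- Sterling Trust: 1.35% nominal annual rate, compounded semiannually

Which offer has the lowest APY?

Sterling Trust

Redwood Savings: (1 + 0.0194/52)^52 − 1 = 1.959%
Sterling Mutual: (1 + 0.0196/4)^4 − 1 = 1.974%
Sterling Trust: (1 + 0.0135/2)^2 − 1 = 1.355%
The lowest effective annual rate is Sterling Trust at 1.355%.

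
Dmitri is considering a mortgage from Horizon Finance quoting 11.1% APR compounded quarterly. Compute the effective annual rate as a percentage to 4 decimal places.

11.5706%

EAR = (1 + 0.111/4)^4 − 1.
= (1 + 0.027750)^4 − 1 = 1.115706 − 1 = 11.5706%.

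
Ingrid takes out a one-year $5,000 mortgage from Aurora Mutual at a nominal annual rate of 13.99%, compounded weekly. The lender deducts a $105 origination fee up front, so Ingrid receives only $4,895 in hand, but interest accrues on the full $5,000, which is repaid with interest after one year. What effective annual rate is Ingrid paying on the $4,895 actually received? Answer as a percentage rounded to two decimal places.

Amount owed after one year: 5,000 × (1 + 0.1399/52)^52 = 5,000 × 1.149943 = $5,749.71.
Effective rate on net proceeds: 5,749.71 / 4,895 − 1 = 0.174610 = 17.46%.

17.46%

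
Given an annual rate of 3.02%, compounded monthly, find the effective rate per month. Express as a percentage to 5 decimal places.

0.25167%

With a nominal annual rate compounded monthly, the periodic rate is the nominal rate divided by 12.
i = 0.0302 / 12 = 0.0025167 = 0.25167%.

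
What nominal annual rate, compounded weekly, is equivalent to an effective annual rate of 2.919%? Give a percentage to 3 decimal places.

(1 + r/52)^52 − 1 = 0.02919, so 1 + r/52 = 1.02919^(1/52).
r/52 = 0.000553, so r = 0.028780 = 2.878%.

2.878%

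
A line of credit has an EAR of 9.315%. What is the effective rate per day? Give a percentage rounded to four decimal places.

0.0244%

The per-day rate i satisfies (1 + i)^365 = 1 + 0.09315.
i = 1.09315^(1/365) − 1 = 0.0002440 = 0.0244%.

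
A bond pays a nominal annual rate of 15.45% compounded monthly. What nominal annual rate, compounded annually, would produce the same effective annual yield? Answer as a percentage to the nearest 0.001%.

EAR = (1 + 0.1545/12)^12 − 1 = 0.165924.
Compounded annually, the equivalent nominal rate is the EAR itself: 16.592%.

16.592%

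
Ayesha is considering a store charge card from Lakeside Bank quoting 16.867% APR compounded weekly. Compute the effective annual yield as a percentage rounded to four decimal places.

18.3406%

EAR = (1 + 0.16867/52)^52 − 1.
= (1 + 0.003244)^52 − 1 = 1.183406 − 1 = 18.3406%.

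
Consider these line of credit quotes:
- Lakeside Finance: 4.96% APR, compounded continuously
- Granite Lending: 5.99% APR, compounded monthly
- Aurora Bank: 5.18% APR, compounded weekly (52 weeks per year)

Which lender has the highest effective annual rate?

Lakeside Finance: e^0.0496 − 1 = 5.085%
Granite Lending: (1 + 0.0599/12)^12 − 1 = 6.157%
Aurora Bank: (1 + 0.0518/52)^52 − 1 = 5.314%
The highest effective annual rate is Granite Lending at 6.157%.

Granite Lending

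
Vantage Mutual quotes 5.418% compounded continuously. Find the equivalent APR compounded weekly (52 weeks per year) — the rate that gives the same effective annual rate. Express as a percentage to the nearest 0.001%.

EAR under continuous compounding: e^0.05418 − 1 = 0.055675.
Solve (1 + r/52)^52 = 1.055675: r/52 = 1.055675^(1/52) − 1 = 0.001042, so r = 0.054208 = 5.421%.

5.421%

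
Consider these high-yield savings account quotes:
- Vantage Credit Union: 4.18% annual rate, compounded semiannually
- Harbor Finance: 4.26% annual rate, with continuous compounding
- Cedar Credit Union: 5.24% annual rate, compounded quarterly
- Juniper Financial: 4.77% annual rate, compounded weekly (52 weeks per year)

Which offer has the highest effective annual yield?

Vantage Credit Union: (1 + 0.0418/2)^2 − 1 = 4.224%
Harbor Finance: e^0.0426 − 1 = 4.352%
Cedar Credit Union: (1 + 0.0524/4)^4 − 1 = 5.344%
Juniper Financial: (1 + 0.0477/52)^52 − 1 = 4.883%
The highest effective annual rate is Cedar Credit Union at 5.344%.

Cedar Credit Union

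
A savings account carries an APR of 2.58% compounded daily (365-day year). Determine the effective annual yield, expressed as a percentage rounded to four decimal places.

2.6135%

EAR = (1 + 0.0258/365)^365 − 1.
= (1 + 0.000071)^365 − 1 = 1.026135 − 1 = 2.6135%.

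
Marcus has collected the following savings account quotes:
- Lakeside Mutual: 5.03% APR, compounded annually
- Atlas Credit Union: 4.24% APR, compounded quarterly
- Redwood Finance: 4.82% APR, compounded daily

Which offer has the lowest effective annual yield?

Atlas Credit Union

Lakeside Mutual: compounded annually, EAR = 5.030%
Atlas Credit Union: (1 + 0.0424/4)^4 − 1 = 4.308%
Redwood Finance: (1 + 0.0482/365)^365 − 1 = 4.938%
The lowest effective annual rate is Atlas Credit Union at 4.308%.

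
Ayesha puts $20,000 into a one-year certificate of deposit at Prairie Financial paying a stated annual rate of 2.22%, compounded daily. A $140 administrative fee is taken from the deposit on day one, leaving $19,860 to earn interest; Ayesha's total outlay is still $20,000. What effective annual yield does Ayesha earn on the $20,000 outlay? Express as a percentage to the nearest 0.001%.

Value after one year: 19,860 × (1 + 0.0222/365)^365 = 19,860 × 1.022448 = $20,305.81.
Effective yield on the $20,000 outlay: 20,305.81 / 20,000 − 1 = 0.015290 = 1.529%.

1.529%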